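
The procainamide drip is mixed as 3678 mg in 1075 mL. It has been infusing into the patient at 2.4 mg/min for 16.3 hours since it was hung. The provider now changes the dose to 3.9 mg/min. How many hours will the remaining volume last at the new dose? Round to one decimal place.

5.7 hours

Initial rate:
2.4 mg/min × 60 min/hr = 144 mg/hr
Concentration = 3678 mg ÷ 1075 mL = 3.421395 mg/mL
Rate = 144 mg/hr ÷ 3.421395 mg/mL = 42.08809 mL/hr
Volume infused so far = 42.08809 mL/hr × 16.3 hr = 686.0359 mL
Volume remaining = 1075 − 686.0359 = 388.9641 mL
New rate:
3.9 mg/min × 60 min/hr = 234 mg/hr
Rate = 234 mg/hr ÷ 3.421395 mg/mL = 68.39315 mL/hr
Time remaining = 388.9641 mL ÷ 68.39315 mL/hr = 5.687179 hr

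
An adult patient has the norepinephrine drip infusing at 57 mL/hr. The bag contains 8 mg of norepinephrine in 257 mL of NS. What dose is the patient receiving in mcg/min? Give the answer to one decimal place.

Concentration = 8 mg ÷ 257 mL = 0.0311284 mg/mL = 31.1284 mcg/mL
Drug rate = 57 mL/hr × 31.1284 mcg/mL = 1774.319 mcg/hr
1774.319 mcg/hr ÷ 60 min/hr = 29.57198 mcg/min

29.6 mcg/min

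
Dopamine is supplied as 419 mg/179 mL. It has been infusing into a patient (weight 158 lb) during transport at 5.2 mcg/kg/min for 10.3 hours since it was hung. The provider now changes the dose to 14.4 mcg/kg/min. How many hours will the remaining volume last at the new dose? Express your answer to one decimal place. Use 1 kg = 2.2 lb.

3.0 hours

Initial rate:
Weight = 158 lb ÷ 2.2 lb/kg = 71.81818 kg
Dose = 5.2 mcg/kg/min × 71.81818 kg = 373.4545 mcg/min
373.4545 mcg/min × 60 min/hr = 22407.27 mcg/hr
Concentration = 419 mg ÷ 179 mL = 2.340782 mg/mL = 2340.782 mcg/mL
Rate = 22407.27 mcg/hr ÷ 2340.782 mcg/mL = 9.572558 mL/hr
Volume infused so far = 9.572558 mL/hr × 10.3 hr = 98.59735 mL
Volume remaining = 179 − 98.59735 = 80.40265 mL
New rate:
Dose = 14.4 mcg/kg/min × 71.81818 kg = 1034.182 mcg/min
1034.182 mcg/min × 60 min/hr = 62050.91 mcg/hr
Rate = 62050.91 mcg/hr ÷ 2340.782 mcg/mL = 26.50862 mL/hr
Time remaining = 80.40265 mL ÷ 26.50862 mL/hr = 3.033075 hr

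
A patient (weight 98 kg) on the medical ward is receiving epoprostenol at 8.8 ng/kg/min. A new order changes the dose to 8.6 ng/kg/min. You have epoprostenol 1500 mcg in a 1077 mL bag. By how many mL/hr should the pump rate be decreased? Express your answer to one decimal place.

0.8 mL/hr

At the current dose:
Dose = 8.8 ng/kg/min × 98 kg = 862.4 ng/min
862.4 ng/min × 60 min/hr = 51744 ng/hr
Concentration = 1500 mcg ÷ 1077 mL = 1.392758 mcg/mL = 1392.758 ng/mL
Rate = 51744 ng/hr ÷ 1392.758 ng/mL = 37.15219 mL/hr
At the new dose:
Dose = 8.6 ng/kg/min × 98 kg = 842.8 ng/min
842.8 ng/min × 60 min/hr = 50568 ng/hr
Rate = 50568 ng/hr ÷ 1392.758 ng/mL = 36.30782 mL/hr
Change = 36.30782 − 37.15219 = -0.844368 mL/hr → 0.844368 mL/hr decrease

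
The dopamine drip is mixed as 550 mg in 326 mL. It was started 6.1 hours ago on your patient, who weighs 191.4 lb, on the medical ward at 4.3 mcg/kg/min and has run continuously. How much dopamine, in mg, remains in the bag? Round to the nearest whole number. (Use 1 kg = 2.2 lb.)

413 mg

Weight = 191.4 lb ÷ 2.2 lb/kg = 87 kg
Dose = 4.3 mcg/kg/min × 87 kg = 374.1 mcg/min
374.1 mcg/min × 60 min/hr = 22446 mcg/hr
Concentration = 550 mg ÷ 326 mL = 1.687117 mg/mL = 1687.117 mcg/mL
Rate = 22446 mcg/hr ÷ 1687.117 mcg/mL = 13.30436 mL/hr
Volume infused = 13.30436 mL/hr × 6.1 hr = 81.15657 mL
Volume remaining = 326 − 81.15657 = 244.8434 mL
Drug remaining = 244.8434 mL × 1687.117 mcg/mL = 413079.4 mcg = 413.0794 mg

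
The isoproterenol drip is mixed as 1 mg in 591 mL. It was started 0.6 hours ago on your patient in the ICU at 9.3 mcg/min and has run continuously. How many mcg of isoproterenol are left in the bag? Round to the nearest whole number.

9.3 mcg/min × 60 min/hr = 558 mcg/hr
Concentration = 1 mg ÷ 591 mL = 0.001692047 mg/mL = 1.692047 mcg/mL
Rate = 558 mcg/hr ÷ 1.692047 mcg/mL = 329.778 mL/hr
Volume infused = 329.778 mL/hr × 0.6 hr = 197.8668 mL
Volume remaining = 591 − 197.8668 = 393.1332 mL
Drug remaining = 393.1332 mL × 1.692047 mcg/mL = 665.2 mcg

665 mcg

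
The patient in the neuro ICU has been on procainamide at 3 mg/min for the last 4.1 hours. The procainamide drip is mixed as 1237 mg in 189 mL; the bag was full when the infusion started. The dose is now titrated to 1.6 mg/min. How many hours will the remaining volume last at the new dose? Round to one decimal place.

5.2 hours

Initial rate:
3 mg/min × 60 min/hr = 180 mg/hr
Concentration = 1237 mg ÷ 189 mL = 6.544974 mg/mL
Rate = 180 mg/hr ÷ 6.544974 mg/mL = 27.50202 mL/hr
Volume infused so far = 27.50202 mL/hr × 4.1 hr = 112.7583 mL
Volume remaining = 189 − 112.7583 = 76.24171 mL
New rate:
1.6 mg/min × 60 min/hr = 96 mg/hr
Rate = 96 mg/hr ÷ 6.544974 mg/mL = 14.66774 mL/hr
Time remaining = 76.24171 mL ÷ 14.66774 mL/hr = 5.197917 hr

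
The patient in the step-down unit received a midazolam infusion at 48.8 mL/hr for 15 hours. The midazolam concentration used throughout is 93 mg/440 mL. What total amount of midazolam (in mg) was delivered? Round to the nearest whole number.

Concentration = 93 mg ÷ 440 mL = 0.2113636 mg/mL
Drug rate = 48.8 mL/hr × 0.2113636 mg/mL = 10.31455 mg/hr
Total = 10.31455 mg/hr × 15 hr = 154.7182 mg

155 mg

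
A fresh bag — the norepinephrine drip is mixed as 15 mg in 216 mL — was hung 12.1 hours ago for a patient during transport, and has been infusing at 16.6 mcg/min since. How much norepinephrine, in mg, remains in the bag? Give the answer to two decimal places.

16.6 mcg/min × 60 min/hr = 996 mcg/hr
Concentration = 15 mg ÷ 216 mL = 0.06944444 mg/mL = 69.44444 mcg/mL
Rate = 996 mcg/hr ÷ 69.44444 mcg/mL = 14.3424 mL/hr
Volume infused = 14.3424 mL/hr × 12.1 hr = 173.543 mL
Volume remaining = 216 − 173.543 = 42.45696 mL
Drug remaining = 42.45696 mL × 69.44444 mcg/mL = 2948.4 mcg = 2.9484 mg

2.95 mg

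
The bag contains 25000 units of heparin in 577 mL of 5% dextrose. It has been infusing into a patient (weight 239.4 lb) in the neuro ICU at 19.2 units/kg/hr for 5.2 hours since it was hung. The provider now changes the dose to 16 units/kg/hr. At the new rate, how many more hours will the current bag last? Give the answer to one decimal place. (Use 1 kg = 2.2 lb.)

Initial rate:
Weight = 239.4 lb ÷ 2.2 lb/kg = 108.8182 kg
Dose = 19.2 units/kg/hr × 108.8182 kg = 2089.309 units/hr
Concentration = 25000 units ÷ 577 mL = 43.32756 units/mL
Rate = 2089.309 units/hr ÷ 43.32756 units/mL = 48.22125 mL/hr
Volume infused so far = 48.22125 mL/hr × 5.2 hr = 250.7505 mL
Volume remaining = 577 − 250.7505 = 326.2495 mL
New rate:
Dose = 16 units/kg/hr × 108.8182 kg = 1741.091 units/hr
Rate = 1741.091 units/hr ÷ 43.32756 units/mL = 40.18438 mL/hr
Time remaining = 326.2495 mL ÷ 40.18438 mL/hr = 8.118814 hr

8.1 hours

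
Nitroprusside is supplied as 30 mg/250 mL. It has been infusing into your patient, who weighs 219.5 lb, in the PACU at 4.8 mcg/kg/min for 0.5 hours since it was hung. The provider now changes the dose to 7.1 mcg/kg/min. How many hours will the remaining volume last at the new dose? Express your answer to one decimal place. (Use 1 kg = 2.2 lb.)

Initial rate:
Weight = 219.5 lb ÷ 2.2 lb/kg = 99.77273 kg
Dose = 4.8 mcg/kg/min × 99.77273 kg = 478.9091 mcg/min
478.9091 mcg/min × 60 min/hr = 28734.55 mcg/hr
Concentration = 30 mg ÷ 250 mL = 0.12 mg/mL = 120 mcg/mL
Rate = 28734.55 mcg/hr ÷ 120 mcg/mL = 239.4545 mL/hr
Volume infused so far = 239.4545 mL/hr × 0.5 hr = 119.7273 mL
Volume remaining = 250 − 119.7273 = 130.2727 mL
New rate:
Dose = 7.1 mcg/kg/min × 99.77273 kg = 708.3864 mcg/min
708.3864 mcg/min × 60 min/hr = 42503.18 mcg/hr
Rate = 42503.18 mcg/hr ÷ 120 mcg/mL = 354.1932 mL/hr
Time remaining = 130.2727 mL ÷ 354.1932 mL/hr = 0.3678013 hr

0.4 hours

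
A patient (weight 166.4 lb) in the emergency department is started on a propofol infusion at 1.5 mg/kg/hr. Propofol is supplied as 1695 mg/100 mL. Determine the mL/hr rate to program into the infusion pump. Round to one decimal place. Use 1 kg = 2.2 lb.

6.7 mL/hr

Weight = 166.4 lb ÷ 2.2 lb/kg = 75.63636 kg
Dose = 1.5 mg/kg/hr × 75.63636 kg = 113.4545 mg/hr
Concentration = 1695 mg ÷ 100 mL = 16.95 mg/mL
Rate = 113.4545 mg/hr ÷ 16.95 mg/mL = 6.693484 mL/hr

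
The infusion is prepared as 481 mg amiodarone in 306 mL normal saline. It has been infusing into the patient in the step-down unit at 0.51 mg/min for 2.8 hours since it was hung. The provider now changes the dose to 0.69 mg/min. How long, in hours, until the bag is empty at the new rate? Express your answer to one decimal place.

Initial rate:
0.51 mg/min × 60 min/hr = 30.6 mg/hr
Concentration = 481 mg ÷ 306 mL = 1.571895 mg/mL
Rate = 30.6 mg/hr ÷ 1.571895 mg/mL = 19.46694 mL/hr
Volume infused so far = 19.46694 mL/hr × 2.8 hr = 54.50744 mL
Volume remaining = 306 − 54.50744 = 251.4926 mL
New rate:
0.69 mg/min × 60 min/hr = 41.4 mg/hr
Rate = 41.4 mg/hr ÷ 1.571895 mg/mL = 26.33763 mL/hr
Time remaining = 251.4926 mL ÷ 26.33763 mL/hr = 9.548792 hr

9.5 hours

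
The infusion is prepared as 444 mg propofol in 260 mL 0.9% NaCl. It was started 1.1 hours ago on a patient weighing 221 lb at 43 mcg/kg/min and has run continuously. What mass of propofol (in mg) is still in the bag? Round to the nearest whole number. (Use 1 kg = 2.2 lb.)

159 mg

Weight = 221 lb ÷ 2.2 lb/kg = 100.4545 kg
Dose = 43 mcg/kg/min × 100.4545 kg = 4319.545 mcg/min
4319.545 mcg/min × 60 min/hr = 259172.7 mcg/hr
Concentration = 444 mg ÷ 260 mL = 1.707692 mg/mL = 1707.692 mcg/mL
Rate = 259172.7 mcg/hr ÷ 1707.692 mcg/mL = 151.7678 mL/hr
Volume infused = 151.7678 mL/hr × 1.1 hr = 166.9446 mL
Volume remaining = 260 − 166.9446 = 93.05541 mL
Drug remaining = 93.05541 mL × 1707.692 mcg/mL = 158910 mcg = 158.91 mg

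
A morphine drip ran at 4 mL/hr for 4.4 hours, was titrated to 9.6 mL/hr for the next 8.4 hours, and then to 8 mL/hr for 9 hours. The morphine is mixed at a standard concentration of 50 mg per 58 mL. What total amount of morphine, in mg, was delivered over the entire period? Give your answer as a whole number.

Concentration = 50 mg ÷ 58 mL = 0.862069 mg/mL
Stage 1: 4 mL/hr × 4.4 hr = 17.6 mL → 17.6 mL × 0.862069 mg/mL = 15.17241 mg
Stage 2: 9.6 mL/hr × 8.4 hr = 80.64 mL → 80.64 mL × 0.862069 mg/mL = 69.51724 mg
Stage 3: 8 mL/hr × 9 hr = 72 mL → 72 mL × 0.862069 mg/mL = 62.06897 mg
Total = 15.17241 + 69.51724 + 62.06897 = 146.7586 mg

147 mg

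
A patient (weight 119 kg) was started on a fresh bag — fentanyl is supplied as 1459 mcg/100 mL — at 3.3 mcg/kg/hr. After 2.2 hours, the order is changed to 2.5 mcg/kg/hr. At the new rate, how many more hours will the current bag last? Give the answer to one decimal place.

Initial rate:
Dose = 3.3 mcg/kg/hr × 119 kg = 392.7 mcg/hr
Concentration = 1459 mcg ÷ 100 mL = 14.59 mcg/mL
Rate = 392.7 mcg/hr ÷ 14.59 mcg/mL = 26.9157 mL/hr
Volume infused so far = 26.9157 mL/hr × 2.2 hr = 59.21453 mL
Volume remaining = 100 − 59.21453 = 40.78547 mL
New rate:
Dose = 2.5 mcg/kg/hr × 119 kg = 297.5 mcg/hr
Rate = 297.5 mcg/hr ÷ 14.59 mcg/mL = 20.39068 mL/hr
Time remaining = 40.78547 mL ÷ 20.39068 mL/hr = 2.000202 hr

2.0 hours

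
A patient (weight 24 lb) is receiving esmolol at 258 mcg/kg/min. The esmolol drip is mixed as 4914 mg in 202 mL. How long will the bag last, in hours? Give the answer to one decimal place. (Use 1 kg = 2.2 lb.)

Weight = 24 lb ÷ 2.2 lb/kg = 10.90909 kg
Dose = 258 mcg/kg/min × 10.90909 kg = 2814.545 mcg/min
2814.545 mcg/min × 60 min/hr = 168872.7 mcg/hr
Concentration = 4914 mg ÷ 202 mL = 24.32673 mg/mL = 24326.73 mcg/mL
Rate = 168872.7 mcg/hr ÷ 24326.73 mcg/mL = 6.941858 mL/hr
Duration = 202 mL ÷ 6.941858 mL/hr = 29.09884 hr

29.1 hours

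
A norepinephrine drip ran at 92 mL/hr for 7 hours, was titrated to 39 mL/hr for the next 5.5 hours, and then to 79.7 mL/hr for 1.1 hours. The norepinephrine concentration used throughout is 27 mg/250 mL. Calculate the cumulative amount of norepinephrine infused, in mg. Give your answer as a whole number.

Concentration = 27 mg ÷ 250 mL = 0.108 mg/mL
Stage 1: 92 mL/hr × 7 hr = 644 mL → 644 mL × 0.108 mg/mL = 69.552 mg
Stage 2: 39 mL/hr × 5.5 hr = 214.5 mL → 214.5 mL × 0.108 mg/mL = 23.166 mg
Stage 3: 79.7 mL/hr × 1.1 hr = 87.67 mL → 87.67 mL × 0.108 mg/mL = 9.46836 mg
Total = 69.552 + 23.166 + 9.46836 = 102.1864 mg

102 mg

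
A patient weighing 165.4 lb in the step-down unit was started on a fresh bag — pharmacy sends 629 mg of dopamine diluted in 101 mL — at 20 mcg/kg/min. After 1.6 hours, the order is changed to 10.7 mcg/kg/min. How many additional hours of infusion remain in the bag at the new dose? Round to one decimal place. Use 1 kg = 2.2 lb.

Initial rate:
Weight = 165.4 lb ÷ 2.2 lb/kg = 75.18182 kg
Dose = 20 mcg/kg/min × 75.18182 kg = 1503.636 mcg/min
1503.636 mcg/min × 60 min/hr = 90218.18 mcg/hr
Concentration = 629 mg ÷ 101 mL = 6.227723 mg/mL = 6227.723 mcg/mL
Rate = 90218.18 mcg/hr ÷ 6227.723 mcg/mL = 14.48654 mL/hr
Volume infused so far = 14.48654 mL/hr × 1.6 hr = 23.17847 mL
Volume remaining = 101 − 23.17847 = 77.82153 mL
New rate:
Dose = 10.7 mcg/kg/min × 75.18182 kg = 804.4455 mcg/min
804.4455 mcg/min × 60 min/hr = 48266.73 mcg/hr
Rate = 48266.73 mcg/hr ÷ 6227.723 mcg/mL = 7.750301 mL/hr
Time remaining = 77.82153 mL ÷ 7.750301 mL/hr = 10.0411 hr

10.0 hours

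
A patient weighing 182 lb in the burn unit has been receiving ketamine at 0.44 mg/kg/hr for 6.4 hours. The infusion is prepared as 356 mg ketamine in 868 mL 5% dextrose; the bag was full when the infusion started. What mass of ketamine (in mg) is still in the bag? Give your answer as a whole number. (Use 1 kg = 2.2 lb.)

Weight = 182 lb ÷ 2.2 lb/kg = 82.72727 kg
Dose = 0.44 mg/kg/hr × 82.72727 kg = 36.4 mg/hr
Concentration = 356 mg ÷ 868 mL = 0.4101382 mg/mL
Rate = 36.4 mg/hr ÷ 0.4101382 mg/mL = 88.75056 mL/hr
Volume infused = 88.75056 mL/hr × 6.4 hr = 568.0036 mL
Volume remaining = 868 − 568.0036 = 299.9964 mL
Drug remaining = 299.9964 mL × 0.4101382 mg/mL = 123.04 mg

123 mg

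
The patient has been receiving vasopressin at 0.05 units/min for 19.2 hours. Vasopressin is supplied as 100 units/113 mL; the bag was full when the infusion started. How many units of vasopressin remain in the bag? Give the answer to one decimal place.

42.4 units

0.05 units/min × 60 min/hr = 3 units/hr
Concentration = 100 units ÷ 113 mL = 0.8849558 units/mL
Rate = 3 units/hr ÷ 0.8849558 units/mL = 3.39 mL/hr
Volume infused = 3.39 mL/hr × 19.2 hr = 65.088 mL
Volume remaining = 113 − 65.088 = 47.912 mL
Drug remaining = 47.912 mL × 0.8849558 units/mL = 42.4 units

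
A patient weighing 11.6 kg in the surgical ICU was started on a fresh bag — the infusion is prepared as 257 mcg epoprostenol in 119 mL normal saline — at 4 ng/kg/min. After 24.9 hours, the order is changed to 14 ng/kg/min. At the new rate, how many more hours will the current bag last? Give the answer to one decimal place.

Initial rate:
Dose = 4 ng/kg/min × 11.6 kg = 46.4 ng/min
46.4 ng/min × 60 min/hr = 2784 ng/hr
Concentration = 257 mcg ÷ 119 mL = 2.159664 mcg/mL = 2159.664 ng/mL
Rate = 2784 ng/hr ÷ 2159.664 ng/mL = 1.289089 mL/hr
Volume infused so far = 1.289089 mL/hr × 24.9 hr = 32.09833 mL
Volume remaining = 119 − 32.09833 = 86.90167 mL
New rate:
Dose = 14 ng/kg/min × 11.6 kg = 162.4 ng/min
162.4 ng/min × 60 min/hr = 9744 ng/hr
Rate = 9744 ng/hr ÷ 2159.664 ng/mL = 4.511813 mL/hr
Time remaining = 86.90167 mL ÷ 4.511813 mL/hr = 19.26092 hr

19.3 hours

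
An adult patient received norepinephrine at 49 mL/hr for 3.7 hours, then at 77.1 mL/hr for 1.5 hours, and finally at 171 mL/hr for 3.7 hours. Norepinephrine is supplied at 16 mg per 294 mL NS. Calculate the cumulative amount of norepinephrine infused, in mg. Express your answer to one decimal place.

50.6 mg

Concentration = 16 mg ÷ 294 mL = 0.05442177 mg/mL
Stage 1: 49 mL/hr × 3.7 hr = 181.3 mL → 181.3 mL × 0.05442177 mg/mL = 9.866667 mg
Stage 2: 77.1 mL/hr × 1.5 hr = 115.65 mL → 115.65 mL × 0.05442177 mg/mL = 6.293878 mg
Stage 3: 171 mL/hr × 3.7 hr = 632.7 mL → 632.7 mL × 0.05442177 mg/mL = 34.43265 mg
Total = 9.866667 + 6.293878 + 34.43265 = 50.5932 mg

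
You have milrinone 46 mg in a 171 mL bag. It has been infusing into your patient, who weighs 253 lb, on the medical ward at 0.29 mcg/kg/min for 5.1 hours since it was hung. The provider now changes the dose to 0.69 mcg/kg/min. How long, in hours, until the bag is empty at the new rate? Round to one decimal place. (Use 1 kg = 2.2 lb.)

Initial rate:
Weight = 253 lb ÷ 2.2 lb/kg = 115 kg
Dose = 0.29 mcg/kg/min × 115 kg = 33.35 mcg/min
33.35 mcg/min × 60 min/hr = 2001 mcg/hr
Concentration = 46 mg ÷ 171 mL = 0.2690058 mg/mL = 269.0058 mcg/mL
Rate = 2001 mcg/hr ÷ 269.0058 mcg/mL = 7.4385 mL/hr
Volume infused so far = 7.4385 mL/hr × 5.1 hr = 37.93635 mL
Volume remaining = 171 − 37.93635 = 133.0636 mL
New rate:
Dose = 0.69 mcg/kg/min × 115 kg = 79.35 mcg/min
79.35 mcg/min × 60 min/hr = 4761 mcg/hr
Rate = 4761 mcg/hr ÷ 269.0058 mcg/mL = 17.6985 mL/hr
Time remaining = 133.0636 mL ÷ 17.6985 mL/hr = 7.518357 hr

7.5 hours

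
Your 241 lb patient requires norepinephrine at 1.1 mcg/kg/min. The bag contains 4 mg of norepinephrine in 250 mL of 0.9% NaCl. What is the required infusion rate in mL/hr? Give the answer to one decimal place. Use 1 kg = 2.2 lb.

451.9 mL/hr

Weight = 241 lb ÷ 2.2 lb/kg = 109.5455 kg
Dose = 1.1 mcg/kg/min × 109.5455 kg = 120.5 mcg/min
120.5 mcg/min × 60 min/hr = 7230 mcg/hr
Concentration = 4 mg ÷ 250 mL = 0.016 mg/mL = 16 mcg/mL
Rate = 7230 mcg/hr ÷ 16 mcg/mL = 451.875 mL/hr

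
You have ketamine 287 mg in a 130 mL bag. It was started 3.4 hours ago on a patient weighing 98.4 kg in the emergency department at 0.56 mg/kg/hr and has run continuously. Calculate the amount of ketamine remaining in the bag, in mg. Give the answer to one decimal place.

99.6 mg

Dose = 0.56 mg/kg/hr × 98.4 kg = 55.104 mg/hr
Concentration = 287 mg ÷ 130 mL = 2.207692 mg/mL
Rate = 55.104 mg/hr ÷ 2.207692 mg/mL = 24.96 mL/hr
Volume infused = 24.96 mL/hr × 3.4 hr = 84.864 mL
Volume remaining = 130 − 84.864 = 45.136 mL
Drug remaining = 45.136 mL × 2.207692 mg/mL = 99.6464 mg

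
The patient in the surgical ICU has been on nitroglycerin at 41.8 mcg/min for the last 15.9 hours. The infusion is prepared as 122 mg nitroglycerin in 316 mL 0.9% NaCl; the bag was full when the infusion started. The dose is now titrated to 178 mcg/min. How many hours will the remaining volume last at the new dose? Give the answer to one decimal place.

7.7 hours

Initial rate:
41.8 mcg/min × 60 min/hr = 2508 mcg/hr
Concentration = 122 mg ÷ 316 mL = 0.3860759 mg/mL = 386.0759 mcg/mL
Rate = 2508 mcg/hr ÷ 386.0759 mcg/mL = 6.496131 mL/hr
Volume infused so far = 6.496131 mL/hr × 15.9 hr = 103.2885 mL
Volume remaining = 316 − 103.2885 = 212.7115 mL
New rate:
178 mcg/min × 60 min/hr = 10680 mcg/hr
Rate = 10680 mcg/hr ÷ 386.0759 mcg/mL = 27.66295 mL/hr
Time remaining = 212.7115 mL ÷ 27.66295 mL/hr = 7.689401 hr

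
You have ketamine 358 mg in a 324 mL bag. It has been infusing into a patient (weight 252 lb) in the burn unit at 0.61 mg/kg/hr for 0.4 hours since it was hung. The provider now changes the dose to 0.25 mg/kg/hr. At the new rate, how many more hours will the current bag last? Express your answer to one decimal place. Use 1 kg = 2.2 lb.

Initial rate:
Weight = 252 lb ÷ 2.2 lb/kg = 114.5455 kg
Dose = 0.61 mg/kg/hr × 114.5455 kg = 69.87273 mg/hr
Concentration = 358 mg ÷ 324 mL = 1.104938 mg/mL
Rate = 69.87273 mg/hr ÷ 1.104938 mg/mL = 63.23677 mL/hr
Volume infused so far = 63.23677 mL/hr × 0.4 hr = 25.29471 mL
Volume remaining = 324 − 25.29471 = 298.7053 mL
New rate:
Dose = 0.25 mg/kg/hr × 114.5455 kg = 28.63636 mg/hr
Rate = 28.63636 mg/hr ÷ 1.104938 mg/mL = 25.91671 mL/hr
Time remaining = 298.7053 mL ÷ 25.91671 mL/hr = 11.52559 hr

11.5 hours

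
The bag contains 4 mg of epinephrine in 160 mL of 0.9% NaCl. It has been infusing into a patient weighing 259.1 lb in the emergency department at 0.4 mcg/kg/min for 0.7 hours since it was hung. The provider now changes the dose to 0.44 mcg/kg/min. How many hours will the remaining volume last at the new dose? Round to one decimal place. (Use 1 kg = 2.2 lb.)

0.7 hours

Initial rate:
Weight = 259.1 lb ÷ 2.2 lb/kg = 117.7727 kg
Dose = 0.4 mcg/kg/min × 117.7727 kg = 47.10909 mcg/min
47.10909 mcg/min × 60 min/hr = 2826.545 mcg/hr
Concentration = 4 mg ÷ 160 mL = 0.025 mg/mL = 25 mcg/mL
Rate = 2826.545 mcg/hr ÷ 25 mcg/mL = 113.0618 mL/hr
Volume infused so far = 113.0618 mL/hr × 0.7 hr = 79.14327 mL
Volume remaining = 160 − 79.14327 = 80.85673 mL
New rate:
Dose = 0.44 mcg/kg/min × 117.7727 kg = 51.82 mcg/min
51.82 mcg/min × 60 min/hr = 3109.2 mcg/hr
Rate = 3109.2 mcg/hr ÷ 25 mcg/mL = 124.368 mL/hr
Time remaining = 80.85673 mL ÷ 124.368 mL/hr = 0.6501409 hr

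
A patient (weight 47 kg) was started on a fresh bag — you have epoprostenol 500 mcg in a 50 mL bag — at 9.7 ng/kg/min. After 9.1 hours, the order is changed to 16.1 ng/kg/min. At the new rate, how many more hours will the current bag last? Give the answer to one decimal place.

Initial rate:
Dose = 9.7 ng/kg/min × 47 kg = 455.9 ng/min
455.9 ng/min × 60 min/hr = 27354 ng/hr
Concentration = 500 mcg ÷ 50 mL = 10 mcg/mL = 10000 ng/mL
Rate = 27354 ng/hr ÷ 10000 ng/mL = 2.7354 mL/hr
Volume infused so far = 2.7354 mL/hr × 9.1 hr = 24.89214 mL
Volume remaining = 50 − 24.89214 = 25.10786 mL
New rate:
Dose = 16.1 ng/kg/min × 47 kg = 756.7 ng/min
756.7 ng/min × 60 min/hr = 45402 ng/hr
Rate = 45402 ng/hr ÷ 10000 ng/mL = 4.5402 mL/hr
Time remaining = 25.10786 mL ÷ 4.5402 mL/hr = 5.530122 hr

5.5 hours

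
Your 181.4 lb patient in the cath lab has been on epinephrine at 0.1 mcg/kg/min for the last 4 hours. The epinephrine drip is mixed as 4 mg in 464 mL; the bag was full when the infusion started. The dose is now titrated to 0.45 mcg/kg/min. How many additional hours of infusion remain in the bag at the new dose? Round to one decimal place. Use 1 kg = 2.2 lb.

Initial rate:
Weight = 181.4 lb ÷ 2.2 lb/kg = 82.45455 kg
Dose = 0.1 mcg/kg/min × 82.45455 kg = 8.245455 mcg/min
8.245455 mcg/min × 60 min/hr = 494.7273 mcg/hr
Concentration = 4 mg ÷ 464 mL = 0.00862069 mg/mL = 8.62069 mcg/mL
Rate = 494.7273 mcg/hr ÷ 8.62069 mcg/mL = 57.38836 mL/hr
Volume infused so far = 57.38836 mL/hr × 4 hr = 229.5535 mL
Volume remaining = 464 − 229.5535 = 234.4465 mL
New rate:
Dose = 0.45 mcg/kg/min × 82.45455 kg = 37.10455 mcg/min
37.10455 mcg/min × 60 min/hr = 2226.273 mcg/hr
Rate = 2226.273 mcg/hr ÷ 8.62069 mcg/mL = 258.2476 mL/hr
Time remaining = 234.4465 mL ÷ 258.2476 mL/hr = 0.9078362 hr

0.9 hours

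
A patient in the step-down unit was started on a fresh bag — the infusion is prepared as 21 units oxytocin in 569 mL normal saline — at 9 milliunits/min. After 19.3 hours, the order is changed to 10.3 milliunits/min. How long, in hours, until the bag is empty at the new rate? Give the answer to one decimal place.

Initial rate:
9 milliunits/min × 60 min/hr = 540 milliunits/hr
Concentration = 21 units ÷ 569 mL = 0.03690685 units/mL = 36.90685 milliunits/mL
Rate = 540 milliunits/hr ÷ 36.90685 milliunits/mL = 14.63143 mL/hr
Volume infused so far = 14.63143 mL/hr × 19.3 hr = 282.3866 mL
Volume remaining = 569 − 282.3866 = 286.6134 mL
New rate:
10.3 milliunits/min × 60 min/hr = 618 milliunits/hr
Rate = 618 milliunits/hr ÷ 36.90685 milliunits/mL = 16.74486 mL/hr
Time remaining = 286.6134 mL ÷ 16.74486 mL/hr = 17.1165 hr

17.1 hours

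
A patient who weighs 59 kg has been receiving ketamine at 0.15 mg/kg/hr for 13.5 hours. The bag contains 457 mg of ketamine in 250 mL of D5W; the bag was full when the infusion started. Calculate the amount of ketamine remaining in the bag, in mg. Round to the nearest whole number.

Dose = 0.15 mg/kg/hr × 59 kg = 8.85 mg/hr
Concentration = 457 mg ÷ 250 mL = 1.828 mg/mL
Rate = 8.85 mg/hr ÷ 1.828 mg/mL = 4.841357 mL/hr
Volume infused = 4.841357 mL/hr × 13.5 hr = 65.35832 mL
Volume remaining = 250 − 65.35832 = 184.6417 mL
Drug remaining = 184.6417 mL × 1.828 mg/mL = 337.525 mg

338 mg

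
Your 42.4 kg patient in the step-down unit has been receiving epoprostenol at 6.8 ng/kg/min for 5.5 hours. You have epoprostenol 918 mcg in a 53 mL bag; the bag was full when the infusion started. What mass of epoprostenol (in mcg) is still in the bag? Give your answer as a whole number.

823 mcg

Dose = 6.8 ng/kg/min × 42.4 kg = 288.32 ng/min
288.32 ng/min × 60 min/hr = 17299.2 ng/hr
Concentration = 918 mcg ÷ 53 mL = 17.32075 mcg/mL = 17320.75 ng/mL
Rate = 17299.2 ng/hr ÷ 17320.75 ng/mL = 0.9987556 mL/hr
Volume infused = 0.9987556 mL/hr × 5.5 hr = 5.493156 mL
Volume remaining = 53 − 5.493156 = 47.50684 mL
Drug remaining = 47.50684 mL × 17320.75 ng/mL = 822854.4 ng = 822.8544 mcg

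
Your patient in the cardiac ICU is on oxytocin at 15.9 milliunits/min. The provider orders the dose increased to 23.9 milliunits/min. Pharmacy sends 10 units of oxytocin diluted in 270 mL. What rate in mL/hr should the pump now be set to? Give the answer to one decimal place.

23.9 milliunits/min × 60 min/hr = 1434 milliunits/hr
Concentration = 10 units ÷ 270 mL = 0.03703704 units/mL = 37.03704 milliunits/mL
Rate = 1434 milliunits/hr ÷ 37.03704 milliunits/mL = 38.718 mL/hr

38.7 mL/hr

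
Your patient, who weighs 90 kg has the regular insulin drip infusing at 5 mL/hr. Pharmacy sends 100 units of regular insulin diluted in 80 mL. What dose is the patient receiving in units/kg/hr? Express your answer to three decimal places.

Concentration = 100 units ÷ 80 mL = 1.25 units/mL
Drug rate = 5 mL/hr × 1.25 units/mL = 6.25 units/hr
6.25 units/hr ÷ 90 kg = 0.06944444 units/kg/hr

0.069 units/kg/hr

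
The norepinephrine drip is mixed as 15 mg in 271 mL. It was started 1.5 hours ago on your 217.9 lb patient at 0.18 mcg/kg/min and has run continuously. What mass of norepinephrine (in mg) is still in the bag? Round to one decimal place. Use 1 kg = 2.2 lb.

13.4 mg

Weight = 217.9 lb ÷ 2.2 lb/kg = 99.04545 kg
Dose = 0.18 mcg/kg/min × 99.04545 kg = 17.82818 mcg/min
17.82818 mcg/min × 60 min/hr = 1069.691 mcg/hr
Concentration = 15 mg ÷ 271 mL = 0.05535055 mg/mL = 55.35055 mcg/mL
Rate = 1069.691 mcg/hr ÷ 55.35055 mcg/mL = 19.32575 mL/hr
Volume infused = 19.32575 mL/hr × 1.5 hr = 28.98862 mL
Volume remaining = 271 − 28.98862 = 242.0114 mL
Drug remaining = 242.0114 mL × 55.35055 mcg/mL = 13395.46 mcg = 13.39546 mg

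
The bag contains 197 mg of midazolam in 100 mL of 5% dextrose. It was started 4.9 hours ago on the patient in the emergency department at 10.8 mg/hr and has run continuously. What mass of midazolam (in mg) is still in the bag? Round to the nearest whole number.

144 mg

Concentration = 197 mg ÷ 100 mL = 1.97 mg/mL
Rate = 10.8 mg/hr ÷ 1.97 mg/mL = 5.482234 mL/hr
Volume infused = 5.482234 mL/hr × 4.9 hr = 26.86294 mL
Volume remaining = 100 − 26.86294 = 73.13706 mL
Drug remaining = 73.13706 mL × 1.97 mg/mL = 144.08 mg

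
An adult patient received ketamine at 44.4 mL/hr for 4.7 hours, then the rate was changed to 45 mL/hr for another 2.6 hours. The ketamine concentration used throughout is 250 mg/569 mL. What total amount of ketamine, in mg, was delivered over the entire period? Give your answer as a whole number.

Concentration = 250 mg ÷ 569 mL = 0.4393673 mg/mL
Stage 1: 44.4 mL/hr × 4.7 hr = 208.68 mL → 208.68 mL × 0.4393673 mg/mL = 91.68717 mg
Stage 2: 45 mL/hr × 2.6 hr = 117 mL → 117 mL × 0.4393673 mg/mL = 51.40598 mg
Total = 91.68717 + 51.40598 = 143.0931 mg

143 mg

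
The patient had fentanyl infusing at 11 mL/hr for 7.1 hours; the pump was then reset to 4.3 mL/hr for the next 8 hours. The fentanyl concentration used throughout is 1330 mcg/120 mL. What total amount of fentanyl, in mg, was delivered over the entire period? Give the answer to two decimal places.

1.25 mg

Concentration = 1330 mcg ÷ 120 mL = 11.08333 mcg/mL
Stage 1: 11 mL/hr × 7.1 hr = 78.1 mL → 78.1 mL × 11.08333 mcg/mL = 865.6083 mcg
Stage 2: 4.3 mL/hr × 8 hr = 34.4 mL → 34.4 mL × 11.08333 mcg/mL = 381.2667 mcg
Total = 865.6083 + 381.2667 = 1246.875 mcg = 1.246875 mg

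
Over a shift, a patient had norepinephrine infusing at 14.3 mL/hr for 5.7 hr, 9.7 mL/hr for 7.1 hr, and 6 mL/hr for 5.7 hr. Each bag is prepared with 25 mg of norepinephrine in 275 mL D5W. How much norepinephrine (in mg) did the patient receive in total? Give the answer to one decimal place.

Concentration = 25 mg ÷ 275 mL = 0.09090909 mg/mL
Stage 1: 14.3 mL/hr × 5.7 hr = 81.51 mL → 81.51 mL × 0.09090909 mg/mL = 7.41 mg
Stage 2: 9.7 mL/hr × 7.1 hr = 68.87 mL → 68.87 mL × 0.09090909 mg/mL = 6.260909 mg
Stage 3: 6 mL/hr × 5.7 hr = 34.2 mL → 34.2 mL × 0.09090909 mg/mL = 3.109091 mg
Total = 7.41 + 6.260909 + 3.109091 = 16.78 mg

16.8 mg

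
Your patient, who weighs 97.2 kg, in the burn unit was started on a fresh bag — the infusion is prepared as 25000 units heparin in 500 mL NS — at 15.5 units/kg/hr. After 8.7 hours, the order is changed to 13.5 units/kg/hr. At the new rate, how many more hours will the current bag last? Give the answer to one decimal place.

9.1 hours

Initial rate:
Dose = 15.5 units/kg/hr × 97.2 kg = 1506.6 units/hr
Concentration = 25000 units ÷ 500 mL = 50 units/mL
Rate = 1506.6 units/hr ÷ 50 units/mL = 30.132 mL/hr
Volume infused so far = 30.132 mL/hr × 8.7 hr = 262.1484 mL
Volume remaining = 500 − 262.1484 = 237.8516 mL
New rate:
Dose = 13.5 units/kg/hr × 97.2 kg = 1312.2 units/hr
Rate = 1312.2 units/hr ÷ 50 units/mL = 26.244 mL/hr
Time remaining = 237.8516 mL ÷ 26.244 mL/hr = 9.063085 hr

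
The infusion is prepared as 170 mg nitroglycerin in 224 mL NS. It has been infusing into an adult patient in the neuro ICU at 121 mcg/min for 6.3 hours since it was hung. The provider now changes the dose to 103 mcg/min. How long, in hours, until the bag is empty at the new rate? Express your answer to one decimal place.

Initial rate:
121 mcg/min × 60 min/hr = 7260 mcg/hr
Concentration = 170 mg ÷ 224 mL = 0.7589286 mg/mL = 758.9286 mcg/mL
Rate = 7260 mcg/hr ÷ 758.9286 mcg/mL = 9.566118 mL/hr
Volume infused so far = 9.566118 mL/hr × 6.3 hr = 60.26654 mL
Volume remaining = 224 − 60.26654 = 163.7335 mL
New rate:
103 mcg/min × 60 min/hr = 6180 mcg/hr
Rate = 6180 mcg/hr ÷ 758.9286 mcg/mL = 8.143059 mL/hr
Time remaining = 163.7335 mL ÷ 8.143059 mL/hr = 20.10712 hr

20.1 hours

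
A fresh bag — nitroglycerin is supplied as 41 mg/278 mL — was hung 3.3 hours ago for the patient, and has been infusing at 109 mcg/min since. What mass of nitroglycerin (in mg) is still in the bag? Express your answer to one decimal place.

19.4 mg

109 mcg/min × 60 min/hr = 6540 mcg/hr
Concentration = 41 mg ÷ 278 mL = 0.147482 mg/mL = 147.482 mcg/mL
Rate = 6540 mcg/hr ÷ 147.482 mcg/mL = 44.34439 mL/hr
Volume infused = 44.34439 mL/hr × 3.3 hr = 146.3365 mL
Volume remaining = 278 − 146.3365 = 131.6635 mL
Drug remaining = 131.6635 mL × 147.482 mcg/mL = 19418 mcg = 19.418 mg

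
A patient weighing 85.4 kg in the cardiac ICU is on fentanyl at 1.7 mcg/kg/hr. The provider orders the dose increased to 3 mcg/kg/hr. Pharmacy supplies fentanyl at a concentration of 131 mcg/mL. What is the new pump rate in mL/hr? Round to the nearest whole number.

2 mL/hr

Dose = 3 mcg/kg/hr × 85.4 kg = 256.2 mcg/hr
Rate = 256.2 mcg/hr ÷ 131 mcg/mL = 1.955725 mL/hr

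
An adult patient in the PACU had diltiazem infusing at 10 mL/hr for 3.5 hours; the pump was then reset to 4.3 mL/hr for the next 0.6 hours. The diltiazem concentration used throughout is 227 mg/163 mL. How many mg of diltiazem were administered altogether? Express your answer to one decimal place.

52.3 mg

Concentration = 227 mg ÷ 163 mL = 1.392638 mg/mL
Stage 1: 10 mL/hr × 3.5 hr = 35 mL → 35 mL × 1.392638 mg/mL = 48.74233 mg
Stage 2: 4.3 mL/hr × 0.6 hr = 2.58 mL → 2.58 mL × 1.392638 mg/mL = 3.593006 mg
Total = 48.74233 + 3.593006 = 52.33534 mg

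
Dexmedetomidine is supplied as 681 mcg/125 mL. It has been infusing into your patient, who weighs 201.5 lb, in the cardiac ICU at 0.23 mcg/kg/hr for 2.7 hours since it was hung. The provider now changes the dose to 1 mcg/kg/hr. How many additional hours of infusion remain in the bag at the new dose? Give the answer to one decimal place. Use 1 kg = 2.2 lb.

Initial rate:
Weight = 201.5 lb ÷ 2.2 lb/kg = 91.59091 kg
Dose = 0.23 mcg/kg/hr × 91.59091 kg = 21.06591 mcg/hr
Concentration = 681 mcg ÷ 125 mL = 5.448 mcg/mL
Rate = 21.06591 mcg/hr ÷ 5.448 mcg/mL = 3.866723 mL/hr
Volume infused so far = 3.866723 mL/hr × 2.7 hr = 10.44015 mL
Volume remaining = 125 − 10.44015 = 114.5598 mL
New rate:
Dose = 1 mcg/kg/hr × 91.59091 kg = 91.59091 mcg/hr
Rate = 91.59091 mcg/hr ÷ 5.448 mcg/mL = 16.81184 mL/hr
Time remaining = 114.5598 mL ÷ 16.81184 mL/hr = 6.814236 hr

6.8 hours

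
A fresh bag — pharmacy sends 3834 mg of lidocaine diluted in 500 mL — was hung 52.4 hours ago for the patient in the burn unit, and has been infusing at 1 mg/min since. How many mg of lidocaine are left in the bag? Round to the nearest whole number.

690 mg

1 mg/min × 60 min/hr = 60 mg/hr
Concentration = 3834 mg ÷ 500 mL = 7.668 mg/mL
Rate = 60 mg/hr ÷ 7.668 mg/mL = 7.824726 mL/hr
Volume infused = 7.824726 mL/hr × 52.4 hr = 410.0156 mL
Volume remaining = 500 − 410.0156 = 89.98435 mL
Drug remaining = 89.98435 mL × 7.668 mg/mL = 690 mg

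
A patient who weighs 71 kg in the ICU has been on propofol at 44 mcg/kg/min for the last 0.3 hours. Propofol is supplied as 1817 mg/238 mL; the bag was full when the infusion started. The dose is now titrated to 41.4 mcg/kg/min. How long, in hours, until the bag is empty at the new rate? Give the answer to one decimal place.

10.0 hours

Initial rate:
Dose = 44 mcg/kg/min × 71 kg = 3124 mcg/min
3124 mcg/min × 60 min/hr = 187440 mcg/hr
Concentration = 1817 mg ÷ 238 mL = 7.634454 mg/mL = 7634.454 mcg/mL
Rate = 187440 mcg/hr ÷ 7634.454 mcg/mL = 24.55185 mL/hr
Volume infused so far = 24.55185 mL/hr × 0.3 hr = 7.365556 mL
Volume remaining = 238 − 7.365556 = 230.6344 mL
New rate:
Dose = 41.4 mcg/kg/min × 71 kg = 2939.4 mcg/min
2939.4 mcg/min × 60 min/hr = 176364 mcg/hr
Rate = 176364 mcg/hr ÷ 7634.454 mcg/mL = 23.10106 mL/hr
Time remaining = 230.6344 mL ÷ 23.10106 mL/hr = 9.983715 hr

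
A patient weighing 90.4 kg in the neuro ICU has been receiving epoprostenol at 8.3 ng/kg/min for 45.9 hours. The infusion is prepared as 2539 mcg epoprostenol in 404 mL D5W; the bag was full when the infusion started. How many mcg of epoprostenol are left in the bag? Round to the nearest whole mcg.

Dose = 8.3 ng/kg/min × 90.4 kg = 750.32 ng/min
750.32 ng/min × 60 min/hr = 45019.2 ng/hr
Concentration = 2539 mcg ÷ 404 mL = 6.284653 mcg/mL = 6284.653 ng/mL
Rate = 45019.2 ng/hr ÷ 6284.653 ng/mL = 7.163354 mL/hr
Volume infused = 7.163354 mL/hr × 45.9 hr = 328.798 mL
Volume remaining = 404 − 328.798 = 75.20203 mL
Drug remaining = 75.20203 mL × 6284.653 ng/mL = 472618.7 ng = 472.6187 mcg

473 mcg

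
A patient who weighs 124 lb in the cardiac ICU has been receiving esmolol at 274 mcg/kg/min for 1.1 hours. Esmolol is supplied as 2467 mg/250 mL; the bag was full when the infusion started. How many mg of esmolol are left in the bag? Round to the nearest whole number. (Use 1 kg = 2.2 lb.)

Weight = 124 lb ÷ 2.2 lb/kg = 56.36364 kg
Dose = 274 mcg/kg/min × 56.36364 kg = 15443.64 mcg/min
15443.64 mcg/min × 60 min/hr = 926618.2 mcg/hr
Concentration = 2467 mg ÷ 250 mL = 9.868 mg/mL = 9868 mcg/mL
Rate = 926618.2 mcg/hr ÷ 9868 mcg/mL = 93.90132 mL/hr
Volume infused = 93.90132 mL/hr × 1.1 hr = 103.2914 mL
Volume remaining = 250 − 103.2914 = 146.7086 mL
Drug remaining = 146.7086 mL × 9868 mcg/mL = 1447720 mcg = 1447.72 mg

1448 mg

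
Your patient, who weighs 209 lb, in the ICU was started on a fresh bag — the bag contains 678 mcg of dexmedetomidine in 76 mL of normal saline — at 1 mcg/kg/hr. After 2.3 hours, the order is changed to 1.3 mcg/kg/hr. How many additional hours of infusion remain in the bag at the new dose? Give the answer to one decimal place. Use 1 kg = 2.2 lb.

Initial rate:
Weight = 209 lb ÷ 2.2 lb/kg = 95 kg
Dose = 1 mcg/kg/hr × 95 kg = 95 mcg/hr
Concentration = 678 mcg ÷ 76 mL = 8.921053 mcg/mL
Rate = 95 mcg/hr ÷ 8.921053 mcg/mL = 10.64897 mL/hr
Volume infused so far = 10.64897 mL/hr × 2.3 hr = 24.49263 mL
Volume remaining = 76 − 24.49263 = 51.50737 mL
New rate:
Dose = 1.3 mcg/kg/hr × 95 kg = 123.5 mcg/hr
Rate = 123.5 mcg/hr ÷ 8.921053 mcg/mL = 13.84366 mL/hr
Time remaining = 51.50737 mL ÷ 13.84366 mL/hr = 3.720648 hr

3.7 hours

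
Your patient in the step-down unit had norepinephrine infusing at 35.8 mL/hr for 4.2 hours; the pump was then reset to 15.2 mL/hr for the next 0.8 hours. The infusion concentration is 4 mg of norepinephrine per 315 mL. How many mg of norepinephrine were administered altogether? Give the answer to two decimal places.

Concentration = 4 mg ÷ 315 mL = 0.01269841 mg/mL
Stage 1: 35.8 mL/hr × 4.2 hr = 150.36 mL → 150.36 mL × 0.01269841 mg/mL = 1.909333 mg
Stage 2: 15.2 mL/hr × 0.8 hr = 12.16 mL → 12.16 mL × 0.01269841 mg/mL = 0.1544127 mg
Total = 1.909333 + 0.1544127 = 2.063746 mg

2.06 mg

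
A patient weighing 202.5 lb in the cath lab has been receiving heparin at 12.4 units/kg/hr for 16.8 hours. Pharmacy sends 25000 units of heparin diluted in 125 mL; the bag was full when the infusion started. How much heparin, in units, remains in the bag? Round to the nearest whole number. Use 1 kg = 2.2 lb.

5825 units

Weight = 202.5 lb ÷ 2.2 lb/kg = 92.04545 kg
Dose = 12.4 units/kg/hr × 92.04545 kg = 1141.364 units/hr
Concentration = 25000 units ÷ 125 mL = 200 units/mL
Rate = 1141.364 units/hr ÷ 200 units/mL = 5.706818 mL/hr
Volume infused = 5.706818 mL/hr × 16.8 hr = 95.87455 mL
Volume remaining = 125 − 95.87455 = 29.12545 mL
Drug remaining = 29.12545 mL × 200 units/mL = 5825.091 units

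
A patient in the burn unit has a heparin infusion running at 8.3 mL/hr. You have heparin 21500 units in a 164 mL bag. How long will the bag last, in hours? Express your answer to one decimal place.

19.8 hours

Duration = 164 mL ÷ 8.3 mL/hr = 19.75904 hr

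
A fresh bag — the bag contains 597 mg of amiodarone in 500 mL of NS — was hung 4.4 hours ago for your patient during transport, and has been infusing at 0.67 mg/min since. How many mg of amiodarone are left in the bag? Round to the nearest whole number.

420 mg

0.67 mg/min × 60 min/hr = 40.2 mg/hr
Concentration = 597 mg ÷ 500 mL = 1.194 mg/mL
Rate = 40.2 mg/hr ÷ 1.194 mg/mL = 33.66834 mL/hr
Volume infused = 33.66834 mL/hr × 4.4 hr = 148.1407 mL
Volume remaining = 500 − 148.1407 = 351.8593 mL
Drug remaining = 351.8593 mL × 1.194 mg/mL = 420.12 mg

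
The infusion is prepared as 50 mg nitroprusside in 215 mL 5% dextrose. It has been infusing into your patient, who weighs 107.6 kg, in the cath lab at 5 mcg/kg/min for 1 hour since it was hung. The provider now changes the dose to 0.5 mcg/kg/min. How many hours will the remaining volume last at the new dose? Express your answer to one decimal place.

Initial rate:
Dose = 5 mcg/kg/min × 107.6 kg = 538 mcg/min
538 mcg/min × 60 min/hr = 32280 mcg/hr
Concentration = 50 mg ÷ 215 mL = 0.2325581 mg/mL = 232.5581 mcg/mL
Rate = 32280 mcg/hr ÷ 232.5581 mcg/mL = 138.804 mL/hr
Volume infused so far = 138.804 mL/hr × 1 hr = 138.804 mL
Volume remaining = 215 − 138.804 = 76.196 mL
New rate:
Dose = 0.5 mcg/kg/min × 107.6 kg = 53.8 mcg/min
53.8 mcg/min × 60 min/hr = 3228 mcg/hr
Rate = 3228 mcg/hr ÷ 232.5581 mcg/mL = 13.8804 mL/hr
Time remaining = 76.196 mL ÷ 13.8804 mL/hr = 5.489467 hr

5.5 hours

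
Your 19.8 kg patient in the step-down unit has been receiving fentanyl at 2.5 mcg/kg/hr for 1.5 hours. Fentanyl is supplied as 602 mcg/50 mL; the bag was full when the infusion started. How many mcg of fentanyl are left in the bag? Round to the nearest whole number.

Dose = 2.5 mcg/kg/hr × 19.8 kg = 49.5 mcg/hr
Concentration = 602 mcg ÷ 50 mL = 12.04 mcg/mL
Rate = 49.5 mcg/hr ÷ 12.04 mcg/mL = 4.111296 mL/hr
Volume infused = 4.111296 mL/hr × 1.5 hr = 6.166944 mL
Volume remaining = 50 − 6.166944 = 43.83306 mL
Drug remaining = 43.83306 mL × 12.04 mcg/mL = 527.75 mcg

528 mcg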